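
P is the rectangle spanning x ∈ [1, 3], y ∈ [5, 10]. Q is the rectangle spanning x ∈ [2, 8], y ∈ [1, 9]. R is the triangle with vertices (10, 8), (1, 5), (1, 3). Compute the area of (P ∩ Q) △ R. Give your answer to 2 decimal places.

12.00

|P ∩ Q| = 4.
|(P ∩ Q) ∩ R| = 0.5.
|(P ∩ Q) △ R| = 4 + 9 − 1 = 12.00.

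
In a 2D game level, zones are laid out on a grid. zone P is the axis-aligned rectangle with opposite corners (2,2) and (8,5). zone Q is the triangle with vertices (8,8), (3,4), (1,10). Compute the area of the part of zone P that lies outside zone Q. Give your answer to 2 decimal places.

|zone P| = 18, |zone P∩zone Q| = 0.7917.
|zone P ∖ zone Q| = |zone P| − |zone P∩zone Q| = 18 − 0.7917 = 17.21.

17.21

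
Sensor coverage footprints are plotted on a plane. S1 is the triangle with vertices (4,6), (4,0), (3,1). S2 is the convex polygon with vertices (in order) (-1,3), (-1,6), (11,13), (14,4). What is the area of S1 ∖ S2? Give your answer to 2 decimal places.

2.28

|S1| = 3, |S1∩S2| = 0.7207.
|S1 ∖ S2| = |S1| − |S1∩S2| = 3 − 0.7207 = 2.28.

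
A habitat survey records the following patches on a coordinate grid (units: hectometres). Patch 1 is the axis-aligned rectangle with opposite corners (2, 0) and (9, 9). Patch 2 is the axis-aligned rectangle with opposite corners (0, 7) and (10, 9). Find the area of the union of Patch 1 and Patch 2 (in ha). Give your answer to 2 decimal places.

By inclusion–exclusion:
Individual areas: |Patch 1| = 63, |Patch 2| = 20.
|Patch 1∩Patch 2|: x∈[2,9], y∈[7,9] → 7·2 = 14.
|Patch 1 ∪ Patch 2| = 83 − 14 = 69.00.

69.00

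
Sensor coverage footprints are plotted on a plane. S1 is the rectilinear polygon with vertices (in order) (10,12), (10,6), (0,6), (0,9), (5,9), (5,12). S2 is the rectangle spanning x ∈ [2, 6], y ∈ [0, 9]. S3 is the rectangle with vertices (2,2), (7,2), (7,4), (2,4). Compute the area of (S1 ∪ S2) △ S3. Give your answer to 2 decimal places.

63.00

|S1 ∪ S2| = 69.
|(S1 ∪ S2) ∩ S3| = 8.
|(S1 ∪ S2) △ S3| = 69 + 10 − 16 = 63.00.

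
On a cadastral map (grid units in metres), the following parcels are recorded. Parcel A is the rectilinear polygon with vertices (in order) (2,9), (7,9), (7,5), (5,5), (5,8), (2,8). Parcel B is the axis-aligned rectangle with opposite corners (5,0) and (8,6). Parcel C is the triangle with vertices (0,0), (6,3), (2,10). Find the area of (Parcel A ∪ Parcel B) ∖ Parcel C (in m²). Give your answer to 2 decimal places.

25.02

|Parcel A ∪ Parcel B| = 27.
|(Parcel A ∪ Parcel B) ∩ Parcel C| = 1.9821.
|(Parcel A ∪ Parcel B) ∖ Parcel C| = 27 − 1.9821 = 25.02.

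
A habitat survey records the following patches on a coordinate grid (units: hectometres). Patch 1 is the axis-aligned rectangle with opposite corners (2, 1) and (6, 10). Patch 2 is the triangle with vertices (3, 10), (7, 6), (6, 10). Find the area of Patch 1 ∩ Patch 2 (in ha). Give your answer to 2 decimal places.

4.50

The intersection is the polygon with vertices (6,7), (3,10), (6,10).
By the shoelace formula its area is 4.50.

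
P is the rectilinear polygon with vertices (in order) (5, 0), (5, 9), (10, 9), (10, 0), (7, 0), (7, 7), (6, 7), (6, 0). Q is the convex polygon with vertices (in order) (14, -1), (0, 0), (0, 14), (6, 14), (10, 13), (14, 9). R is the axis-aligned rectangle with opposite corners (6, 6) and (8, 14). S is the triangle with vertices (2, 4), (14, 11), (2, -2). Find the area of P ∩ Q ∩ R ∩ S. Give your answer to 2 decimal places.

1.21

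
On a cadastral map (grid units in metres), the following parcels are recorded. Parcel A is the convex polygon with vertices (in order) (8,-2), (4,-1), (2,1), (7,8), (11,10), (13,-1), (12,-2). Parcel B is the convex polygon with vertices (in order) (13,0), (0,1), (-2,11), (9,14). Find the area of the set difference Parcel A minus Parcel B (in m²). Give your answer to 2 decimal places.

23.45

|Parcel A| = 83, |Parcel A∩Parcel B| = 59.5505.
|Parcel A ∖ Parcel B| = |Parcel A| − |Parcel A∩Parcel B| = 83 − 59.5505 = 23.45.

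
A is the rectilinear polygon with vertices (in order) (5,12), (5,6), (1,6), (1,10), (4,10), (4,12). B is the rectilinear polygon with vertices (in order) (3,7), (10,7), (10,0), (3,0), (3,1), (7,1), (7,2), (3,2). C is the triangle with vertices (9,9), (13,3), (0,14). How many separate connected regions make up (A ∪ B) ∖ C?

2

(A ∪ B) ∖ C splits into 2 disjoint pieces (area 57.9301, area 0.5).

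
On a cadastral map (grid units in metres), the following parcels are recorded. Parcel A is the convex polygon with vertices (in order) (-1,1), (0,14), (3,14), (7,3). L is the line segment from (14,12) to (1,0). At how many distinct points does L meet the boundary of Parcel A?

2

The segment meets the boundary at (3.229,2.057), (6.309,4.901).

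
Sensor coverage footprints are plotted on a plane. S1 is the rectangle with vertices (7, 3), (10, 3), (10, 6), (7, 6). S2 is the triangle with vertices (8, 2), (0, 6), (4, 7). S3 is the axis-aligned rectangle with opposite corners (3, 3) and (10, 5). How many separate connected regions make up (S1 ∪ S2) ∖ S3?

(S1 ∪ S2) ∖ S3 splits into 3 disjoint pieces (area 3, area 0.6, area 6.85).

3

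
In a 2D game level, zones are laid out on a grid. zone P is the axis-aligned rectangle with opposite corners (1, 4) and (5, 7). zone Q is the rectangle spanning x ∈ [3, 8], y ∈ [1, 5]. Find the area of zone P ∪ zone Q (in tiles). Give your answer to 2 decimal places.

30.00

By inclusion–exclusion:
Individual areas: |zone P| = 12, |zone Q| = 20.
|zone P∩zone Q|: x∈[3,5], y∈[4,5] → 2·1 = 2.
|zone P ∪ zone Q| = 32 − 2 = 30.00.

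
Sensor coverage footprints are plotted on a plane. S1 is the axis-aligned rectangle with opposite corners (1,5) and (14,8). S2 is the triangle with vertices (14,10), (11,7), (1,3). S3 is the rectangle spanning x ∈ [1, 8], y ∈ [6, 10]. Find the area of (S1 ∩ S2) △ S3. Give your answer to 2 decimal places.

|S1 ∩ S2| = 6.
|(S1 ∩ S2) ∩ S3| = 0.5495.
|(S1 ∩ S2) △ S3| = 6 + 28 − 1.0989 = 32.90.

32.90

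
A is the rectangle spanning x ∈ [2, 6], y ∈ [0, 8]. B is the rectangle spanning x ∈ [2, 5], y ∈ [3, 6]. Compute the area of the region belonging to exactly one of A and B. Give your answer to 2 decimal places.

|A∩B|: x∈[2,5], y∈[3,6] → 3·3 = 9.
|A △ B| = |A| + |B| − 2·|A∩B| = 32 + 9 − 18 = 23.00.

23.00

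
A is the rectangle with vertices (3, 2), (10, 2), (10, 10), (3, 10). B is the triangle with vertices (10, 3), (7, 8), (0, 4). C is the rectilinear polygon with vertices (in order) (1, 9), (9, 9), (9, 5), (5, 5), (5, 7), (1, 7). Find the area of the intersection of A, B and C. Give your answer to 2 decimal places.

The intersection is the polygon with vertices (7,8), (8.8,5), (5,5), (5,6.857).
By the shoelace formula its area is 7.56.

7.56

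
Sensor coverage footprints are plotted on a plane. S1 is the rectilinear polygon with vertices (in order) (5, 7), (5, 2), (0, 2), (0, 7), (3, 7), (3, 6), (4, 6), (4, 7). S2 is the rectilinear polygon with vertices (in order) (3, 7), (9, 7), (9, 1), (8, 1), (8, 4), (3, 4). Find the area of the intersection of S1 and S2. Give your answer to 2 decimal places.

5.00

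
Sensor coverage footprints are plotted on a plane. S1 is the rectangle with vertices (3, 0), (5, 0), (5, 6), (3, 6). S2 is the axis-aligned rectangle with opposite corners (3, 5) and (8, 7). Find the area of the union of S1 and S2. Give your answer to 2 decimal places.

By inclusion–exclusion:
Individual areas: |S1| = 12, |S2| = 10.
|S1∩S2|: x∈[3,5], y∈[5,6] → 2·1 = 2.
|S1 ∪ S2| = 22 − 2 = 20.00.

20.00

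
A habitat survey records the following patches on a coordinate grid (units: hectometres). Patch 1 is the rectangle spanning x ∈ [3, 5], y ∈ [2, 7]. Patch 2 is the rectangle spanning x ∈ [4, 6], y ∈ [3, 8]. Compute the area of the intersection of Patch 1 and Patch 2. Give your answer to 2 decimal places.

4.00

|Patch 1∩Patch 2|: x∈[4,5], y∈[3,7] → 1·4 = 4.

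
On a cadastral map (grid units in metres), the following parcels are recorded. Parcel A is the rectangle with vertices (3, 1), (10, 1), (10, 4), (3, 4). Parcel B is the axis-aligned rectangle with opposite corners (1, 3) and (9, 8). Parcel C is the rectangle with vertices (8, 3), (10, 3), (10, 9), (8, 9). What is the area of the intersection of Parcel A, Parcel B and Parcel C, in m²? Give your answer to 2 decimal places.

The intersection is the polygon with vertices (9,4), (9,3), (8,3), (8,4).
By the shoelace formula its area is 1.00.

1.00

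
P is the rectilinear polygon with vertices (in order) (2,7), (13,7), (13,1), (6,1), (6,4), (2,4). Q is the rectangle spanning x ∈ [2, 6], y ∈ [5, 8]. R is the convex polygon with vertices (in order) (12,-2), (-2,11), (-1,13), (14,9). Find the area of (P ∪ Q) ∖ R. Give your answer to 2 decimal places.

9.94

|P ∪ Q| = 58.
|(P ∪ Q) ∩ R| = 48.0582.
|(P ∪ Q) ∖ R| = 58 − 48.0582 = 9.94.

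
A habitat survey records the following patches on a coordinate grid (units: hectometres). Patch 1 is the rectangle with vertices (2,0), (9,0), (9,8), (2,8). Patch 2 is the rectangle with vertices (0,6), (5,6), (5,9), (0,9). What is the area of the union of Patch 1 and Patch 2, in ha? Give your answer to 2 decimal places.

65.00

By inclusion–exclusion:
Individual areas: |Patch 1| = 56, |Patch 2| = 15.
|Patch 1∩Patch 2|: x∈[2,5], y∈[6,8] → 3·2 = 6.
|Patch 1 ∪ Patch 2| = 71 − 6 = 65.00.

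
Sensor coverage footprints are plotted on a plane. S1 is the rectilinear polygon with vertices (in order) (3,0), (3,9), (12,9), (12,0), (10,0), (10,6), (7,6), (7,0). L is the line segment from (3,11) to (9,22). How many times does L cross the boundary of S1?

The segment lies entirely outside S1 and never meets its boundary.

0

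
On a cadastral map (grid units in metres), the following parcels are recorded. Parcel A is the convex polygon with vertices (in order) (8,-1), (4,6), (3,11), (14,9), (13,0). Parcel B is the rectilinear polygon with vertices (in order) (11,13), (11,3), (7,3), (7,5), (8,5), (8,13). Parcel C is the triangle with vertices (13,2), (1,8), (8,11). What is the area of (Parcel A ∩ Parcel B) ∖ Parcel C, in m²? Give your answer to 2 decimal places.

8.81

|Parcel A ∩ Parcel B| = 22.4545.
|(Parcel A ∩ Parcel B) ∩ Parcel C| = 13.6446.
|(Parcel A ∩ Parcel B) ∖ Parcel C| = 22.4545 − 13.6446 = 8.81.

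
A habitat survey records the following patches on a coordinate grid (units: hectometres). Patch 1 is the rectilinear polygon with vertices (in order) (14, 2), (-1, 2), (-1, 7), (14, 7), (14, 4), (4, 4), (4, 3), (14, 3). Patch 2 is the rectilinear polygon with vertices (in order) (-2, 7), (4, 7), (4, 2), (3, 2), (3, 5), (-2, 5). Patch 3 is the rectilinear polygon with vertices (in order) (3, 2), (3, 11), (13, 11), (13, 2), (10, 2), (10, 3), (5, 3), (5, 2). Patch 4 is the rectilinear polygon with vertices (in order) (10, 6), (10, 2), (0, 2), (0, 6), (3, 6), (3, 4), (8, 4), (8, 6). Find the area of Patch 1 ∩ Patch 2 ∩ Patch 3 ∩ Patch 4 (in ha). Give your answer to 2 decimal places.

2.00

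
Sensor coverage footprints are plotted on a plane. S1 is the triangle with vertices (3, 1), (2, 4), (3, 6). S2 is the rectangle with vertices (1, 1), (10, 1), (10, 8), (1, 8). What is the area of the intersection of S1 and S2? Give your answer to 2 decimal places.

2.50

The intersection is the polygon with vertices (2,4), (3,6), (3,1).
By the shoelace formula its area is 2.50.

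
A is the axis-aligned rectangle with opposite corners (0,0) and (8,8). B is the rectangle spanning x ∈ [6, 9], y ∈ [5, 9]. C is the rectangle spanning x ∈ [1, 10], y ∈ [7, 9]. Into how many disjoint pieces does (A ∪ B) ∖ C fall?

1

(A ∪ B) ∖ C is a single connected region.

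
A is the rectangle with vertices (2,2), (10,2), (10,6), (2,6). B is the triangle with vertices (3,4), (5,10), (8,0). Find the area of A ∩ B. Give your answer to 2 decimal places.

12.03

The intersection is the polygon with vertices (6.2,6), (7.4,2), (5.5,2), (3,4), (3.667,6).
By the shoelace formula its area is 12.03.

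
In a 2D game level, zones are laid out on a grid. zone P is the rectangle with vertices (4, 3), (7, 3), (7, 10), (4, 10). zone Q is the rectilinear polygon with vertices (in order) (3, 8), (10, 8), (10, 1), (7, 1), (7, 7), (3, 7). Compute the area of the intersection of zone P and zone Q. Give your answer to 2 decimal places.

3.00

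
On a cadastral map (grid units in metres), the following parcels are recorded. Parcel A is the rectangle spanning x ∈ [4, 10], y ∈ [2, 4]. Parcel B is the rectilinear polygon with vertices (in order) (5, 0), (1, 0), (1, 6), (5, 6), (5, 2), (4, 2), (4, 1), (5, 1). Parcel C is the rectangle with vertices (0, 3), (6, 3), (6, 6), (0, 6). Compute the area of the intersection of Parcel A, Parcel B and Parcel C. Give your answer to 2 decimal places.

1.00

The intersection is the polygon with vertices (5,4), (5,3), (4,3), (4,4).
By the shoelace formula its area is 1.00.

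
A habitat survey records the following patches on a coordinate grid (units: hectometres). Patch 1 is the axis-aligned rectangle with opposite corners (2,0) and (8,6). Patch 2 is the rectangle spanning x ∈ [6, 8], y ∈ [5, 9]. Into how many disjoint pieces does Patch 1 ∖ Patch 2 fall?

Patch 1 ∖ Patch 2 is a single connected region.

1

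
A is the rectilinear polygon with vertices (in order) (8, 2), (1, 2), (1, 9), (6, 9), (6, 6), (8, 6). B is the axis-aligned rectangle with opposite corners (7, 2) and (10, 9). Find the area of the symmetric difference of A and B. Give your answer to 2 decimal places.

|A| = 43, |B| = 21, |A∩B| = 4.
|A △ B| = |A| + |B| − 2·|A∩B| = 43 + 21 − 8 = 56.00.

56.00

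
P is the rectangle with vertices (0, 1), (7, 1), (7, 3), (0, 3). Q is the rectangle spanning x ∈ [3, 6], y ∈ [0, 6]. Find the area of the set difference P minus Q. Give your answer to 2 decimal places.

|P∩Q|: x∈[3,6], y∈[1,3] → 3·2 = 6.
|P| = 14.
|P ∖ Q| = |P| − |P∩Q| = 14 − 6 = 8.00.

8.00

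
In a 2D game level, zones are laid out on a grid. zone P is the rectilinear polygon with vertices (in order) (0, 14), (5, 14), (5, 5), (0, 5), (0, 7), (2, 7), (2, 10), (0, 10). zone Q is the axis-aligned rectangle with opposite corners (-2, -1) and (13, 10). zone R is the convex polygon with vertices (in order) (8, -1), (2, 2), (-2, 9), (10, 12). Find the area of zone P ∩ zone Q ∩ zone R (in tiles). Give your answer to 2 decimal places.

18.93

The intersection is the polygon with vertices (0.286,5), (0,5.5), (0,7), (2,7), (2,10), (5,10), (5,5).
By the shoelace formula its area is 18.93.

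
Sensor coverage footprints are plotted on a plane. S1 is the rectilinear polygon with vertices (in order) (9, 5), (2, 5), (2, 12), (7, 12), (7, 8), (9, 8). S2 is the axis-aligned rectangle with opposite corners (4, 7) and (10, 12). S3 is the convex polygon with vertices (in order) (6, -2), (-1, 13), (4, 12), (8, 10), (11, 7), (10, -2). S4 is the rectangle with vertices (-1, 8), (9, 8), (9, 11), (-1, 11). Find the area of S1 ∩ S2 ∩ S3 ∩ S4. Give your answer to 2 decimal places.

8.75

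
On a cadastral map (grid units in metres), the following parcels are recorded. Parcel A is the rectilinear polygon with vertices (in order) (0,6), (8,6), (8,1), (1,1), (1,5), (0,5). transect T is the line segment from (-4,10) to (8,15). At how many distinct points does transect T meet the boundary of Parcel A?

The segment lies entirely outside Parcel A and never meets its boundary.

0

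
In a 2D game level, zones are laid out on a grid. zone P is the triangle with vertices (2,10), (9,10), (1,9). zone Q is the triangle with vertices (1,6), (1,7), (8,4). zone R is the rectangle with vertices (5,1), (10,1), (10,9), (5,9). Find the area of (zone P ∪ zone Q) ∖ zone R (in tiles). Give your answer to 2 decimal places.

6.36

|zone P ∪ zone Q| = 7.
|(zone P ∪ zone Q) ∩ zone R| = 0.6429.
|(zone P ∪ zone Q) ∖ zone R| = 7 − 0.6429 = 6.36.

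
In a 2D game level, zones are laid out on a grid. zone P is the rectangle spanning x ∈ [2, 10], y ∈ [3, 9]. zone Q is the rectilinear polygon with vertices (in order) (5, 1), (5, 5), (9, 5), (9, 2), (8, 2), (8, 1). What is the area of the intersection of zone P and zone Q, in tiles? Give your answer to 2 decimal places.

The intersection is the polygon with vertices (5,3), (5,5), (9,5), (9,3).
By the shoelace formula its area is 8.00.

8.00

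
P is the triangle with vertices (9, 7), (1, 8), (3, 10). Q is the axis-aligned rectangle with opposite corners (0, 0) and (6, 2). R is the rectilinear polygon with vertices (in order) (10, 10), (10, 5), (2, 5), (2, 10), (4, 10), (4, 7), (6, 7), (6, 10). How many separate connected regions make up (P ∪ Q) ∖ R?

3

(P ∪ Q) ∖ R splits into 3 disjoint pieces (area 3, area 0.5625, area 12).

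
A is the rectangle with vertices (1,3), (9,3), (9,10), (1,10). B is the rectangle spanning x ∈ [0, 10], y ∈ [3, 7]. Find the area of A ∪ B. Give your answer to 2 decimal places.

By inclusion–exclusion:
Individual areas: |A| = 56, |B| = 40.
|A∩B|: x∈[1,9], y∈[3,7] → 8·4 = 32.
|A ∪ B| = 96 − 32 = 64.00.

64.00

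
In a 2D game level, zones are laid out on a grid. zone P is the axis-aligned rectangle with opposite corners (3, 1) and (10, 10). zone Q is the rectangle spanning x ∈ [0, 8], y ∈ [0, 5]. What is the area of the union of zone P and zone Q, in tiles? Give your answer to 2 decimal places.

83.00

By inclusion–exclusion:
Individual areas: |zone P| = 63, |zone Q| = 40.
|zone P∩zone Q|: x∈[3,8], y∈[1,5] → 5·4 = 20.
|zone P ∪ zone Q| = 103 − 20 = 83.00.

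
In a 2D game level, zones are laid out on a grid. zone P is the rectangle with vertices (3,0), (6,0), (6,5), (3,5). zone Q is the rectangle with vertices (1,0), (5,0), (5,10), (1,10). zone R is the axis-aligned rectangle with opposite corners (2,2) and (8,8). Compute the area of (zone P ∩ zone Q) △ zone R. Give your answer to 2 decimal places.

|zone P ∩ zone Q| = 10.
|(zone P ∩ zone Q) ∩ zone R| = 6.
|(zone P ∩ zone Q) △ zone R| = 10 + 36 − 12 = 34.00.

34.00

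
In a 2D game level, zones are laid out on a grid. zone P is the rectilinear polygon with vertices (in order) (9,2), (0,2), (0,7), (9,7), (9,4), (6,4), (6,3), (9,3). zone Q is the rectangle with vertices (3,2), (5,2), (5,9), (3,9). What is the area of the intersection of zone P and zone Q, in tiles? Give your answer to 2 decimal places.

10.00

The intersection is the polygon with vertices (3,2), (3,7), (5,7), (5,2).
By the shoelace formula its area is 10.00.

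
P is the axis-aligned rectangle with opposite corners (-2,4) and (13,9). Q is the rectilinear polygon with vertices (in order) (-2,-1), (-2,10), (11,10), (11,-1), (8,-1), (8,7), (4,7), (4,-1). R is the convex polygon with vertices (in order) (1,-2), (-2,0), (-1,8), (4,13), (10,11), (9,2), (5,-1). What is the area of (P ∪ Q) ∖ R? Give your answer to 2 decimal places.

|P ∪ Q| = 133.
|(P ∪ Q) ∩ R| = 93.1806.
|(P ∪ Q) ∖ R| = 133 − 93.1806 = 39.82.

39.82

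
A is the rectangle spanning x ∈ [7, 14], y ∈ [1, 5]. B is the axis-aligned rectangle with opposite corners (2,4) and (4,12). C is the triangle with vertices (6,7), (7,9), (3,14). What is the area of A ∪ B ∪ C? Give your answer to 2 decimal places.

By inclusion–exclusion:
Individual areas: |A| = 28, |B| = 16, |C| = 6.5.
|A∩B| = 0 (no overlap).
|A∩C| = 0.
|B∩C| = 0.0238.
|A∩B∩C| = 0.
|A ∪ B ∪ C| = 50.5 − 0.0238 + 0 = 50.48.

50.48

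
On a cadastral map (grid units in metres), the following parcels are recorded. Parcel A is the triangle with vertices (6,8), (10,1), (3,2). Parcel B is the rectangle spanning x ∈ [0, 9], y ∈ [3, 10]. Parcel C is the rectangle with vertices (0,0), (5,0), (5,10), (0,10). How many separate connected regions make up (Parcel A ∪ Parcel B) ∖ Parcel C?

(Parcel A ∪ Parcel B) ∖ Parcel C is a single connected region.

1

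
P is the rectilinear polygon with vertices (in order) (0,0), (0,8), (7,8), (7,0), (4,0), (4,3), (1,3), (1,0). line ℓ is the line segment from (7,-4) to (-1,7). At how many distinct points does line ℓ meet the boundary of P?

4

The segment meets the boundary at (0,5.625), (1.909,3), (4,0.125), (4.091,0).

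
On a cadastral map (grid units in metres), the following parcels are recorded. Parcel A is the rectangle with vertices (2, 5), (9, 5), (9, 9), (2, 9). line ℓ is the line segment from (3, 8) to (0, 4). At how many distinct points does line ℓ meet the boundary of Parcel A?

The segment meets the boundary at (2,6.667).

1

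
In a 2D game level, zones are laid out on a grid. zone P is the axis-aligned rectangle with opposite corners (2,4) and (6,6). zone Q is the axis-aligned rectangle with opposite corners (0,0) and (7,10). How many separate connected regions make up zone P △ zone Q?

zone P △ zone Q is a single connected region.

1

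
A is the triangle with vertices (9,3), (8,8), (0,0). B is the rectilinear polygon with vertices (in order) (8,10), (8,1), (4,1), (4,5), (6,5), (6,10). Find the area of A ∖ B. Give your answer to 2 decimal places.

|A| = 24, |A∩B| = 15.5.
|A ∖ B| = |A| − |A∩B| = 24 − 15.5 = 8.50.

8.50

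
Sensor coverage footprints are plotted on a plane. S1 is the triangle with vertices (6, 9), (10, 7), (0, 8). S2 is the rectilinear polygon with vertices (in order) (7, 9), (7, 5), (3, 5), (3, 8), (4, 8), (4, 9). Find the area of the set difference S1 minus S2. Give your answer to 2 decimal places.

3.58

|S1| = 8, |S1∩S2| = 4.4167.
|S1 ∖ S2| = |S1| − |S1∩S2| = 8 − 4.4167 = 3.58.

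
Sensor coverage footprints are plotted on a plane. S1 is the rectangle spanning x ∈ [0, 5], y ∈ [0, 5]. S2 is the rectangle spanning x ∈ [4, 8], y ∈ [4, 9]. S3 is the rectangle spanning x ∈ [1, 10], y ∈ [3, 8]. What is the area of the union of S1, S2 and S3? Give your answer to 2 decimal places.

By inclusion–exclusion:
Individual areas: |S1| = 25, |S2| = 20, |S3| = 45.
|S1∩S2|: x∈[4,5], y∈[4,5] → 1·1 = 1.
|S1∩S3|: x∈[1,5], y∈[3,5] → 4·2 = 8.
|S2∩S3|: x∈[4,8], y∈[4,8] → 4·4 = 16.
|S1∩S2∩S3| = 1.
|S1 ∪ S2 ∪ S3| = 90 − 25 + 1 = 66.00.

66.00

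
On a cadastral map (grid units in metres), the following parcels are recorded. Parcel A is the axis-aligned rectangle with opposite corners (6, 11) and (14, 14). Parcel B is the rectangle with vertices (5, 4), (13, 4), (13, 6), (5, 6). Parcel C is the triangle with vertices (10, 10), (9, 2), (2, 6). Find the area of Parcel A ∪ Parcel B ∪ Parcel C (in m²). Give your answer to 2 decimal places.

61.32

By inclusion–exclusion:
Individual areas: |Parcel A| = 24, |Parcel B| = 16, |Parcel C| = 30.
|Parcel A∩Parcel B| = 0 (no overlap).
|Parcel A∩Parcel C| = 0.
|Parcel B∩Parcel C| = 8.6786.
|Parcel A∩Parcel B∩Parcel C| = 0.
|Parcel A ∪ Parcel B ∪ Parcel C| = 70 − 8.6786 + 0 = 61.32.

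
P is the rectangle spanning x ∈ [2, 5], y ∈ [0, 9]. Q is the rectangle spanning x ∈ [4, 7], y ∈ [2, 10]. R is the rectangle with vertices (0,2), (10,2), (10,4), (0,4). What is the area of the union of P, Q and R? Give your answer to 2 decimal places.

By inclusion–exclusion:
Individual areas: |P| = 27, |Q| = 24, |R| = 20.
|P∩Q|: x∈[4,5], y∈[2,9] → 1·7 = 7.
|P∩R|: x∈[2,5], y∈[2,4] → 3·2 = 6.
|Q∩R|: x∈[4,7], y∈[2,4] → 3·2 = 6.
|P∩Q∩R| = 2.
|P ∪ Q ∪ R| = 71 − 19 + 2 = 54.00.

54.00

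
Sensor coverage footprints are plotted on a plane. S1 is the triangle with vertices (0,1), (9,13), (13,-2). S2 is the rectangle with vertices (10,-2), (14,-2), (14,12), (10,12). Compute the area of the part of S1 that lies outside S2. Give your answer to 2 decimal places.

|S1| = 91.5, |S1∩S2| = 15.8365.
|S1 ∖ S2| = |S1| − |S1∩S2| = 91.5 − 15.8365 = 75.66.

75.66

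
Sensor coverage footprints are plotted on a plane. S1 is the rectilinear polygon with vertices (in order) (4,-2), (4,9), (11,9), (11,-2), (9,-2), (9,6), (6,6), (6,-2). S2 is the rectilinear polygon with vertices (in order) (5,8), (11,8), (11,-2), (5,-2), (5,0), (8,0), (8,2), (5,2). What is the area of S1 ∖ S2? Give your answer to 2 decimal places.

|S1| = 53, |S1∩S2| = 34.
|S1 ∖ S2| = |S1| − |S1∩S2| = 53 − 34 = 19.00.

19.00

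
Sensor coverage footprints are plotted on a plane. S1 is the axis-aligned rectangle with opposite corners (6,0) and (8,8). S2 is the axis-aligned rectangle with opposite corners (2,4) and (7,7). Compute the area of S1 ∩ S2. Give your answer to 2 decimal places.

3.00

|S1∩S2|: x∈[6,7], y∈[4,7] → 1·3 = 3.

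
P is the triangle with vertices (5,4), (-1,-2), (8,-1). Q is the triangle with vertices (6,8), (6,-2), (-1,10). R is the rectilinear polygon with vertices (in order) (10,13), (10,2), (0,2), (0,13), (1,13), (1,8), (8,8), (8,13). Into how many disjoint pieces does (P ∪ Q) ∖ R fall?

(P ∪ Q) ∖ R splits into 3 disjoint pieces (area 20.9657, area 0.7143, area 3.5714).

3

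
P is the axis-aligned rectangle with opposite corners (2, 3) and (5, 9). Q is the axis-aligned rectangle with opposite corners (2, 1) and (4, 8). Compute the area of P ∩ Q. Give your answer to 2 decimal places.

|P∩Q|: x∈[2,4], y∈[3,8] → 2·5 = 10.

10.00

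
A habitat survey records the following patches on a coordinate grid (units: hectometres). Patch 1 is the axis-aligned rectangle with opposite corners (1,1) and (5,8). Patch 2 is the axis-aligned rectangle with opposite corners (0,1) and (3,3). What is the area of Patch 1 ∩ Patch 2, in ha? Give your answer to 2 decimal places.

4.00

|Patch 1∩Patch 2|: x∈[1,3], y∈[1,3] → 2·2 = 4.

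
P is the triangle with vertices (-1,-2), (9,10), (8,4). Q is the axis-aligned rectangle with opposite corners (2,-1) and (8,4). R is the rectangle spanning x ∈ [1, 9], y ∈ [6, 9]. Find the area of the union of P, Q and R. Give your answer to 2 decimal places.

63.40

By inclusion–exclusion:
Individual areas: |P| = 24, |Q| = 30, |R| = 24.
|P∩Q| = 9.6.
|P∩R| = 5.
|Q∩R| = 0 (no overlap).
|P∩Q∩R| = 0.
|P ∪ Q ∪ R| = 78 − 14.6 + 0 = 63.40.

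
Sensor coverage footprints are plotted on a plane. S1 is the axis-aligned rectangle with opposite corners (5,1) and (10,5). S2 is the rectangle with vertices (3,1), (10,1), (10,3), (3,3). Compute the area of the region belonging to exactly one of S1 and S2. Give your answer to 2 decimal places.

14.00

|S1∩S2|: x∈[5,10], y∈[1,3] → 5·2 = 10.
|S1 △ S2| = |S1| + |S2| − 2·|S1∩S2| = 20 + 14 − 20 = 14.00.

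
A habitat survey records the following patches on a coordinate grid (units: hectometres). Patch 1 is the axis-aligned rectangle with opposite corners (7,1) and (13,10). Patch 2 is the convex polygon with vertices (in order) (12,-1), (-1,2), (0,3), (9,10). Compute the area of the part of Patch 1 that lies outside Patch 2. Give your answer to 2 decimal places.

26.51

|Patch 1| = 54, |Patch 1∩Patch 2| = 27.4899.
|Patch 1 ∖ Patch 2| = |Patch 1| − |Patch 1∩Patch 2| = 54 − 27.4899 = 26.51.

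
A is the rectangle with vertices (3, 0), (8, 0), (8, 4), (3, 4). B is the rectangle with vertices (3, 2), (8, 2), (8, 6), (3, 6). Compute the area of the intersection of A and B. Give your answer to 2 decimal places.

|A∩B|: x∈[3,8], y∈[2,4] → 5·2 = 10.

10.00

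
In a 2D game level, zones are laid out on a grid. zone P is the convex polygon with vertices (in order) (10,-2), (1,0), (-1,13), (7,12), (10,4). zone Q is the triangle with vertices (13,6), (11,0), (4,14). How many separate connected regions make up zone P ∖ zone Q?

2

zone P ∖ zone Q splits into 2 disjoint pieces (area 106.7333, area 0.4159).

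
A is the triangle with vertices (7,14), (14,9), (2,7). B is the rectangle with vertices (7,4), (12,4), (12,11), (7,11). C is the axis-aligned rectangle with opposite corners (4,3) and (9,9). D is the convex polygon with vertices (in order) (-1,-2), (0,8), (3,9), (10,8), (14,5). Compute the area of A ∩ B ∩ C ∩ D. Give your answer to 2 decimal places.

0.57

The intersection is the polygon with vertices (7,8.429), (8.923,8.154), (7,7.833).
By the shoelace formula its area is 0.57.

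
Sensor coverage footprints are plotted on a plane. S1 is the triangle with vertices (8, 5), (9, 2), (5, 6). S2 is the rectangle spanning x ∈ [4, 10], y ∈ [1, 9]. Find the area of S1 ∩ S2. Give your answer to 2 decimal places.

The intersection is the polygon with vertices (9,2), (5,6), (8,5).
By the shoelace formula its area is 4.00.

4.00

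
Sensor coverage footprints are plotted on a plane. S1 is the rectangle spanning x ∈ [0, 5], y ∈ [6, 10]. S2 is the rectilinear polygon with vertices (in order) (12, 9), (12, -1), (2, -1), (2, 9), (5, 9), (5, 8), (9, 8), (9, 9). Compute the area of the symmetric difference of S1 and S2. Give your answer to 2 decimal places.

98.00

|S1| = 20, |S2| = 96, |S1∩S2| = 9.
|S1 △ S2| = |S1| + |S2| − 2·|S1∩S2| = 20 + 96 − 18 = 98.00.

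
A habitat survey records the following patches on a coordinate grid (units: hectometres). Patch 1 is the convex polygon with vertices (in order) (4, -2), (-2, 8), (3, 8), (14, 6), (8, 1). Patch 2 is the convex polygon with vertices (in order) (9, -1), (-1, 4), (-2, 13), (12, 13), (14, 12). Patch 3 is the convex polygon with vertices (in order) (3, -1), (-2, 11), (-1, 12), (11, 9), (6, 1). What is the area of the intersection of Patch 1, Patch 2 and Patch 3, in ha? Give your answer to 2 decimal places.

45.52

The intersection is the polygon with vertices (3,8), (9.622,6.796), (6,1), (5.571,0.714), (1.421,2.789), (-0.75,8).
By the shoelace formula its area is 45.52.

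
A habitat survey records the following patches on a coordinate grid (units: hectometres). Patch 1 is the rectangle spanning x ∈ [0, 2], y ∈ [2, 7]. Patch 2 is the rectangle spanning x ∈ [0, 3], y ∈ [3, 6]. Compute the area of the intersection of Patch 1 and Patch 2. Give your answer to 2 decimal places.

|Patch 1∩Patch 2|: x∈[0,2], y∈[3,6] → 2·3 = 6.

6.00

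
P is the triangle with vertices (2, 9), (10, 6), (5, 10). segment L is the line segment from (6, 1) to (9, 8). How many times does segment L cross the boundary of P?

The segment meets the boundary at (8.617,7.106), (8.4,6.6).

2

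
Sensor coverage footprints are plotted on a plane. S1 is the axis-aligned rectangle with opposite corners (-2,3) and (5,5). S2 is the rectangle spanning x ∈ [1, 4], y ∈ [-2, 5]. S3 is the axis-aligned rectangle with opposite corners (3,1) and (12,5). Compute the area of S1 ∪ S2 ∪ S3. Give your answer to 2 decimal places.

59.00

By inclusion–exclusion:
Individual areas: |S1| = 14, |S2| = 21, |S3| = 36.
|S1∩S2|: x∈[1,4], y∈[3,5] → 3·2 = 6.
|S1∩S3|: x∈[3,5], y∈[3,5] → 2·2 = 4.
|S2∩S3|: x∈[3,4], y∈[1,5] → 1·4 = 4.
|S1∩S2∩S3| = 2.
|S1 ∪ S2 ∪ S3| = 71 − 14 + 2 = 59.00.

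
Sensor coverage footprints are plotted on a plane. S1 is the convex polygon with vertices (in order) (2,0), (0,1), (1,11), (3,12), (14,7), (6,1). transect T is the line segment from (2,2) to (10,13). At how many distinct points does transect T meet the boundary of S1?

1

The segment meets the boundary at (7.714,9.857).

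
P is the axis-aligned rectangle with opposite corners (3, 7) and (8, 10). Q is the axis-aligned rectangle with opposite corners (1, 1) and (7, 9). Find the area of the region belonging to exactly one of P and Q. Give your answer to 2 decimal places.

47.00

|P∩Q|: x∈[3,7], y∈[7,9] → 4·2 = 8.
|P △ Q| = |P| + |Q| − 2·|P∩Q| = 15 + 48 − 16 = 47.00.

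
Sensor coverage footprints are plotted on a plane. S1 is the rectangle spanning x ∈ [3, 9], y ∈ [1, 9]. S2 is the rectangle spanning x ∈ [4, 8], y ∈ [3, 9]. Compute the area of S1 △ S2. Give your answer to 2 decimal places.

24.00

|S1∩S2|: x∈[4,8], y∈[3,9] → 4·6 = 24.
|S1 △ S2| = |S1| + |S2| − 2·|S1∩S2| = 48 + 24 − 48 = 24.00.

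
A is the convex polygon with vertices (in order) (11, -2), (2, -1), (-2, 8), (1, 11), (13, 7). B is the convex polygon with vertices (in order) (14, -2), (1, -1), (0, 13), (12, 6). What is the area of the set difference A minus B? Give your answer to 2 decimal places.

16.08

|A| = 131, |A∩B| = 114.9233.
|A ∖ B| = |A| − |A∩B| = 131 − 114.9233 = 16.08.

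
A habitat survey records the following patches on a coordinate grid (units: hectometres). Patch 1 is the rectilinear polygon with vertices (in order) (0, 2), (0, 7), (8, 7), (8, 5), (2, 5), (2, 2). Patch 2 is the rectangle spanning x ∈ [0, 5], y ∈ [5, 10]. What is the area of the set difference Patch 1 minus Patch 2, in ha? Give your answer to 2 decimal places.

12.00

|Patch 1| = 22, |Patch 1∩Patch 2| = 10.
|Patch 1 ∖ Patch 2| = |Patch 1| − |Patch 1∩Patch 2| = 22 − 10 = 12.00.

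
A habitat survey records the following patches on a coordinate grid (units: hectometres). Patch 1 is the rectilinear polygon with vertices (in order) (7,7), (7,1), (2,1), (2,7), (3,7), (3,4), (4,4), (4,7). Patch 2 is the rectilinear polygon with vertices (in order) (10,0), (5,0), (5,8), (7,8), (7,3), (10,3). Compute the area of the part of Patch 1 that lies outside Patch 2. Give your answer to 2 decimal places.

15.00

|Patch 1| = 27, |Patch 1∩Patch 2| = 12.
|Patch 1 ∖ Patch 2| = |Patch 1| − |Patch 1∩Patch 2| = 27 − 12 = 15.00.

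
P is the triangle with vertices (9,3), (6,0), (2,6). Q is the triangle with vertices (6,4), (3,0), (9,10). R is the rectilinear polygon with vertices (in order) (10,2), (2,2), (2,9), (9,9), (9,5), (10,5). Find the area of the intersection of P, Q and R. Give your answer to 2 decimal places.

1.02

The intersection is the polygon with vertices (5.659,4.432), (6.118,4.235), (6,4), (4.588,2.118), (4.421,2.368).
By the shoelace formula its area is 1.02.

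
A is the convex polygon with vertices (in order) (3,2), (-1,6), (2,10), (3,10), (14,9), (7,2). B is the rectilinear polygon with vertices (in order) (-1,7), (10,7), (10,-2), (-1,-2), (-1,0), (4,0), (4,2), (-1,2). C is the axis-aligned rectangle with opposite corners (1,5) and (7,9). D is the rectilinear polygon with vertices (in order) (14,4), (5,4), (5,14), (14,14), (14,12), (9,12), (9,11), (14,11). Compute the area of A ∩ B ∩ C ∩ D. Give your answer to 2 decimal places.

4.00

The intersection is the polygon with vertices (7,5), (5,5), (5,7), (7,7).
By the shoelace formula its area is 4.00.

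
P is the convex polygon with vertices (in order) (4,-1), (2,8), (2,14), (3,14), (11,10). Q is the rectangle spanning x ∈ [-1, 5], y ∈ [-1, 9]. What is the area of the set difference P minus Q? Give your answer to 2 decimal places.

51.29

|P| = 71.5, |P∩Q| = 20.2143.
|P ∖ Q| = |P| − |P∩Q| = 71.5 − 20.2143 = 51.29.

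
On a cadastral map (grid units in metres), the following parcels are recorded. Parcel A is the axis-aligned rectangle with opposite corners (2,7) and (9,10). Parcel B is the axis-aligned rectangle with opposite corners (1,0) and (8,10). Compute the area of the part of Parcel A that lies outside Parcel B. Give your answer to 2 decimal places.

3.00

|Parcel A∩Parcel B|: x∈[2,8], y∈[7,10] → 6·3 = 18.
|Parcel A| = 21.
|Parcel A ∖ Parcel B| = |Parcel A| − |Parcel A∩Parcel B| = 21 − 18 = 3.00.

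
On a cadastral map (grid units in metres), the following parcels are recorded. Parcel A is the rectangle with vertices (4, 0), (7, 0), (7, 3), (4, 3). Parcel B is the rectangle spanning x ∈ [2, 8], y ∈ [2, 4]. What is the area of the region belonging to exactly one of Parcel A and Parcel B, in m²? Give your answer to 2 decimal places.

15.00

|Parcel A∩Parcel B|: x∈[4,7], y∈[2,3] → 3·1 = 3.
|Parcel A △ Parcel B| = |Parcel A| + |Parcel B| − 2·|Parcel A∩Parcel B| = 9 + 12 − 6 = 15.00.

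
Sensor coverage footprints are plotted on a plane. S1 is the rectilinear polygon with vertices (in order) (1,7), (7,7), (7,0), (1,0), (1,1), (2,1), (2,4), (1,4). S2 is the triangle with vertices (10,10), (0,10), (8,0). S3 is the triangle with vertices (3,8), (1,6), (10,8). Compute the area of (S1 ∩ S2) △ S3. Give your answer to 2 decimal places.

|S1 ∩ S2| = 13.225.
|(S1 ∩ S2) ∩ S3| = 0.9066.
|(S1 ∩ S2) △ S3| = 13.225 + 7 − 1.8132 = 18.41.

18.41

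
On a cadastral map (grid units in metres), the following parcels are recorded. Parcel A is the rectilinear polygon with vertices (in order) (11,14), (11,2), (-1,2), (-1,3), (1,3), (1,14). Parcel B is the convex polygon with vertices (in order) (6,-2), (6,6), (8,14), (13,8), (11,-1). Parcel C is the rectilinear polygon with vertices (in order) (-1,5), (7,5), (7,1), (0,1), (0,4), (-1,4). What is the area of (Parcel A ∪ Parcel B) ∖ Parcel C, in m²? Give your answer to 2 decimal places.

|Parcel A ∪ Parcel B| = 150.9.
|(Parcel A ∪ Parcel B) ∩ Parcel C| = 20.
|(Parcel A ∪ Parcel B) ∖ Parcel C| = 150.9 − 20 = 130.90.

130.90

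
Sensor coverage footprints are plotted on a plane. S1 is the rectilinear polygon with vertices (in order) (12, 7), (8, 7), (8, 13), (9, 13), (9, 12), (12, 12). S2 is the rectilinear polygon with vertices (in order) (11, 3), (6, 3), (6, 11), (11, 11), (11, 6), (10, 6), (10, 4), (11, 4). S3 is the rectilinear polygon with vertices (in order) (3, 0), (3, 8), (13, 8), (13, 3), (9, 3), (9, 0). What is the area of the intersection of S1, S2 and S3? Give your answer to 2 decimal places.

3.00

The intersection is the polygon with vertices (8,8), (11,8), (11,7), (8,7).
By the shoelace formula its area is 3.00.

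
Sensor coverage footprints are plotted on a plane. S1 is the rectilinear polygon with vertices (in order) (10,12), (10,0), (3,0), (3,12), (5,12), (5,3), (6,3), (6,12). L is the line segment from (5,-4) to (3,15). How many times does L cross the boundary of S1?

2

The segment meets the boundary at (3.316,12), (4.579,0).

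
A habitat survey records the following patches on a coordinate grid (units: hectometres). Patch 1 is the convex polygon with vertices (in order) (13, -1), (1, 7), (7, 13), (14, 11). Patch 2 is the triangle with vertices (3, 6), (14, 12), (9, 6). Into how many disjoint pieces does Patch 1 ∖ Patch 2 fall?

1

Patch 1 ∖ Patch 2 is a single connected region.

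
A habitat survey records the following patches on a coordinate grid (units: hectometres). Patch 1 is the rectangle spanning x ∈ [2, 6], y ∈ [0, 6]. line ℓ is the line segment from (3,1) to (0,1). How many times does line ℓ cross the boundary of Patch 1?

The segment meets the boundary at (2,1).

1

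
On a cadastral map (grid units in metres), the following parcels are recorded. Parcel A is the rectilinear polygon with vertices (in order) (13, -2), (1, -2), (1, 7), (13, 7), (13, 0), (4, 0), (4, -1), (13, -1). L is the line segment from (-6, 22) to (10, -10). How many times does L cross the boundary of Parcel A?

The segment meets the boundary at (6,-2), (5.5,-1), (5,0), (1.5,7).

4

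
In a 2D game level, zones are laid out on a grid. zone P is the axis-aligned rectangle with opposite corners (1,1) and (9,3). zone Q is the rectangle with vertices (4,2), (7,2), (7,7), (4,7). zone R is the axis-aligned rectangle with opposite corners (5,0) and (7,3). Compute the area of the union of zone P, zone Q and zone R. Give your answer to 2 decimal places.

30.00

By inclusion–exclusion:
Individual areas: |zone P| = 16, |zone Q| = 15, |zone R| = 6.
|zone P∩zone Q|: x∈[4,7], y∈[2,3] → 3·1 = 3.
|zone P∩zone R|: x∈[5,7], y∈[1,3] → 2·2 = 4.
|zone Q∩zone R|: x∈[5,7], y∈[2,3] → 2·1 = 2.
|zone P∩zone Q∩zone R| = 2.
|zone P ∪ zone Q ∪ zone R| = 37 − 9 + 2 = 30.00.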